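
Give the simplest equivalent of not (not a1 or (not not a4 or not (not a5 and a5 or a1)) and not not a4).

a1 and not a4

not (not a1 or (not not a4 or not (not a5 and a5 or a1)) and not not a4)
= not (not a1 or (not not a4 or not a1) and not not a4)   — complement / identity
= not (not a1 or not not a4)   — absorption
= a1 and not a4   — De Morgan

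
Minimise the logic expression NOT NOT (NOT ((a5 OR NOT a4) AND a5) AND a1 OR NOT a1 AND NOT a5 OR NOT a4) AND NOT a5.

NOT a5

NOT NOT (NOT ((a5 OR NOT a4) AND a5) AND a1 OR NOT a1 AND NOT a5 OR NOT a4) AND NOT a5
= NOT NOT (NOT a5 AND a1 OR NOT a1 AND NOT a5 OR NOT a4) AND NOT a5
= (NOT a5 AND a1 OR NOT a1 AND NOT a5 OR NOT a4) AND NOT a5
= (NOT a5 OR NOT a4) AND NOT a5
= NOT a5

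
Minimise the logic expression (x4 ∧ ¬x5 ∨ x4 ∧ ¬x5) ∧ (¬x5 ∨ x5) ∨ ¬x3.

x4 ∧ ¬x5 ∨ ¬x3

(x4 ∧ ¬x5 ∨ x4 ∧ ¬x5) ∧ (¬x5 ∨ x5) ∨ ¬x3
= x4 ∧ ¬x5 ∧ (¬x5 ∨ x5) ∨ ¬x3   [idempotence]
= x4 ∧ ¬x5 ∨ ¬x3   [complement / identity]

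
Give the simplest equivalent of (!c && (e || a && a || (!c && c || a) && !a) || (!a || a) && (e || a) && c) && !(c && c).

(e || a) && !c

(!c && (e || a && a || (!c && c || a) && !a) || (!a || a) && (e || a) && c) && !(c && c)
= (!c && (e || a && a || (!c && c || a) && !a) || (!a || a) && (e || a) && c) && !c
= (!c && (e || a && a || a && !a) || (!a || a) && (e || a) && c) && !c
= (!c && (e || a) || (!a || a) && (e || a) && c) && !c
= (!c && (e || a) || (e || a) && c) && !c
= (e || a) && !c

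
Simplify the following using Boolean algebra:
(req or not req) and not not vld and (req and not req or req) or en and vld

vld and (req or en)

(req or not req) and not not vld and (req and not req or req) or en and vld
= not not vld and (req and not req or req) or en and vld   (complement / identity)
= vld and (req and not req or req) or en and vld   (double negation)
= vld and (req and not req or req or en)   (distribution)
= vld and (req or en)   (complement / identity)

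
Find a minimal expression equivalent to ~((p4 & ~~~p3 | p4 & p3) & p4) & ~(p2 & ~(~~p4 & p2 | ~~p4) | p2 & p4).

~((p4 & ~~~p3 | p4 & p3) & p4) & ~(p2 & ~(~~p4 & p2 | ~~p4) | p2 & p4)
= ~((p4 & ~~~p3 | p4 & p3) & p4) & ~(p2 & ~~~p4 | p2 & p4)   (absorption)
= ~((p4 & ~p3 | p4 & p3) & p4) & ~(p2 & ~~~p4 | p2 & p4)   (double negation)
= ~((p4 & ~p3 | p4 & p3) & p4) & ~(p2 & ~p4 | p2 & p4)   (double negation)
= ~((p4 & ~p3 | p4 & p3) & p4) & ~p2   (distribution)
= ~(p4 & p4) & ~p2   (distribution)
= ~p4 & ~p2   (idempotence)

~p4 & ~p2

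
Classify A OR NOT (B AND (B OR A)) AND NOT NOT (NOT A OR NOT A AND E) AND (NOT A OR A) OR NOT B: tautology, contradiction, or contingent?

A OR NOT (B AND (B OR A)) AND NOT NOT (NOT A OR NOT A AND E) AND (NOT A OR A) OR NOT B
= A OR NOT (B AND (B OR A)) AND NOT NOT NOT A AND (NOT A OR A) OR NOT B   — absorption
= A OR NOT B AND NOT NOT NOT A AND (NOT A OR A) OR NOT B   — absorption
= A OR NOT B AND NOT NOT NOT A OR NOT B   — complement / identity
= A OR NOT B AND NOT A OR NOT B   — double negation
= A OR NOT B   — absorption
This depends on A, B, so it is not a constant.

contingent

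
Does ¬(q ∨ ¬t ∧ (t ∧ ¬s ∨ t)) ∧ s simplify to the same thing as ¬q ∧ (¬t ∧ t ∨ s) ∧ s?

Yes

E1: ¬(q ∨ ¬t ∧ (t ∧ ¬s ∨ t)) ∧ s
    = ¬(q ∨ ¬t ∧ t) ∧ s
    = ¬q ∧ s
E2: ¬q ∧ (¬t ∧ t ∨ s) ∧ s
    = ¬q ∧ s ∧ s
    = ¬q ∧ s
Both reduce to ¬q ∧ s, so they are equivalent.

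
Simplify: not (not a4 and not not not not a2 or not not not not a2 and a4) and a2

not (not a4 and not not not not a2 or not not not not a2 and a4) and a2
= not (not a4 and not not a2 or not not not not a2 and a4) and a2   (double negation)
= not (not a4 and not not a2 or not not a2 and a4) and a2   (double negation)
= not not not a2 and a2   (distribution)
= not a2 and a2   (double negation)
= False   (complement)

False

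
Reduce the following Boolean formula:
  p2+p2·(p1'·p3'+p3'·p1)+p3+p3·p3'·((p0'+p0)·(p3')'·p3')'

p2+p3

p2+p2·(p1'·p3'+p3'·p1)+p3+p3·p3'·((p0'+p0)·(p3')'·p3')'
= p2+p2·(p1'·p3'+p3'·p1)+p3+p3·p3'·((p3')'·p3')'   — complement / identity
= p2+p2·p3'+p3+p3·p3'·((p3')'·p3')'   — distribution
= p2+p2·p3'+p3+p3·p3'·(p3'+p3)   — De Morgan
= p2+p3+p3·p3'·(p3'+p3)   — absorption
= p2+p3+p3·p3'   — complement / identity
= p2+p3   — complement / identity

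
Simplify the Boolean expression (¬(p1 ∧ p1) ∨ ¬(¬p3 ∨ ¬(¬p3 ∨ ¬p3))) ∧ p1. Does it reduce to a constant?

(¬(p1 ∧ p1) ∨ ¬(¬p3 ∨ ¬(¬p3 ∨ ¬p3))) ∧ p1
= (¬p1 ∨ ¬(¬p3 ∨ ¬(¬p3 ∨ ¬p3))) ∧ p1
= (¬p1 ∨ p3 ∧ (¬p3 ∨ ¬p3)) ∧ p1
= (¬p1 ∨ p3 ∧ ¬p3) ∧ p1
= ¬p1 ∧ p1
= False

False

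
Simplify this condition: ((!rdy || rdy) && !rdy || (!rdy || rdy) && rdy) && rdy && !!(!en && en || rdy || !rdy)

rdy

((!rdy || rdy) && !rdy || (!rdy || rdy) && rdy) && rdy && !!(!en && en || rdy || !rdy)
= (!rdy || rdy) && rdy && !!(!en && en || rdy || !rdy)
= (!rdy || rdy) && rdy && !!(rdy || !rdy)
= rdy && !!(rdy || !rdy)
= rdy && (rdy || !rdy)
= rdy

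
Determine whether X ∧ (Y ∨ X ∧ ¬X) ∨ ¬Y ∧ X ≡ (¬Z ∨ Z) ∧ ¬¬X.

E1: X ∧ (Y ∨ X ∧ ¬X) ∨ ¬Y ∧ X
    = X ∧ Y ∨ ¬Y ∧ X   (complement / identity)
    = X   (distribution)
E2: (¬Z ∨ Z) ∧ ¬¬X
    = (¬Z ∨ Z) ∧ X   (double negation)
    = X   (complement / identity)
Both reduce to X, so they are equivalent.

Yes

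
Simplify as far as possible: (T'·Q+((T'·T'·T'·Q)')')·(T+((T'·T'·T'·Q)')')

(T'·Q+((T'·T'·T'·Q)')')·(T+((T'·T'·T'·Q)')')
= ((T'·T'·T'·Q)')'+T'·Q·T   — distribution
= ((T'·T'·Q)')'+T'·Q·T   — idempotence
= T'·T'·Q+T'·Q·T   — double negation
= T'·Q   — distribution

T'·Q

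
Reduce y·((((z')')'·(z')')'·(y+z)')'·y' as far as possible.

y·((((z')')'·(z')')'·(y+z)')'·y'
= y·((z'·(z')')'·(y+z)')'·y'   — double negation
= y·((z+z')·(y+z)')'·y'   — De Morgan
= y·((y+z)')'·y'   — complement / identity
= y·(y+z)·y'   — double negation
= y·y'   — absorption
= 0   — complement

0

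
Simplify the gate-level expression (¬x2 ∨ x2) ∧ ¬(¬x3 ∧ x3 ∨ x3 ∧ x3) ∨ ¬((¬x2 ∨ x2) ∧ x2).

¬x3 ∨ ¬x2

(¬x2 ∨ x2) ∧ ¬(¬x3 ∧ x3 ∨ x3 ∧ x3) ∨ ¬((¬x2 ∨ x2) ∧ x2)
= (¬x2 ∨ x2) ∧ ¬x3 ∨ ¬((¬x2 ∨ x2) ∧ x2)
= ¬x3 ∨ ¬((¬x2 ∨ x2) ∧ x2)
= ¬x3 ∨ ¬x2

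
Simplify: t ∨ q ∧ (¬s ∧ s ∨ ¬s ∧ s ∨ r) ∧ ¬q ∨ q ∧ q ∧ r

t ∨ q ∧ (¬s ∧ s ∨ ¬s ∧ s ∨ r) ∧ ¬q ∨ q ∧ q ∧ r
= t ∨ q ∧ (¬s ∧ s ∨ r) ∧ ¬q ∨ q ∧ q ∧ r   [idempotence]
= t ∨ q ∧ r ∧ ¬q ∨ q ∧ q ∧ r   [complement / identity]
= t ∨ q ∧ r   [distribution]

t ∨ q ∧ r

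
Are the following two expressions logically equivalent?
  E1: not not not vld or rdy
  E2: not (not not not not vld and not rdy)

Yes

E1: not not not vld or rdy
    = not vld or rdy
E2: not (not not not not vld and not rdy)
    = not (not not vld and not rdy)
    = not vld or rdy
Both reduce to not vld or rdy, so they are equivalent.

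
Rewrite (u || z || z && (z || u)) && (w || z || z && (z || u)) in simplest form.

z || u && w

(u || z || z && (z || u)) && (w || z || z && (z || u))
= z || z && (z || u) || u && w   — distribution
= z || z || u && w   — absorption
= z || u && w   — idempotence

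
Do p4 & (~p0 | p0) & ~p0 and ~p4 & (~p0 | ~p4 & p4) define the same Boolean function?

E1: p4 & (~p0 | p0) & ~p0
    = p4 & ~p0   (complement / identity)
E2: ~p4 & (~p0 | ~p4 & p4)
    = ~p4 & ~p0   (complement / identity)
These differ: at p0=0, p4=0, E1 = 0 but E2 = 1.

No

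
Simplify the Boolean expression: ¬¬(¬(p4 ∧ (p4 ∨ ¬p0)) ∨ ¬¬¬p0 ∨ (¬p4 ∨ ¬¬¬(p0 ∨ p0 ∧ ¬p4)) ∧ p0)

¬¬(¬(p4 ∧ (p4 ∨ ¬p0)) ∨ ¬¬¬p0 ∨ (¬p4 ∨ ¬¬¬(p0 ∨ p0 ∧ ¬p4)) ∧ p0)
= ¬¬(¬p4 ∨ ¬¬¬p0 ∨ (¬p4 ∨ ¬¬¬(p0 ∨ p0 ∧ ¬p4)) ∧ p0)
= ¬¬(¬p4 ∨ ¬¬¬p0 ∨ (¬p4 ∨ ¬¬¬p0) ∧ p0)
= ¬¬(¬p4 ∨ ¬¬¬p0)
= ¬¬(¬p4 ∨ ¬p0)
= ¬p4 ∨ ¬p0

¬p4 ∨ ¬p0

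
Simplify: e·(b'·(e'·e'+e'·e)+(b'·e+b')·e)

e·b'

e·(b'·(e'·e'+e'·e)+(b'·e+b')·e)
= e·(b'·(e'·e'+e'·e)+b'·e)   — absorption
= e·(b'·e'+b'·e)   — distribution
= e·b'   — distribution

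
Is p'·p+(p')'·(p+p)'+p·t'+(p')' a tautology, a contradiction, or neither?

neither

p'·p+(p')'·(p+p)'+p·t'+(p')'
= (p')'·(p+p)'+p·t'+(p')'   (complement / identity)
= p·(p+p)'+p·t'+(p')'   (double negation)
= p·p'+p·t'+(p')'   (idempotence)
= p·t'+(p')'   (complement / identity)
= p·t'+p   (double negation)
= p   (absorption)
This depends on p, so it is not a constant.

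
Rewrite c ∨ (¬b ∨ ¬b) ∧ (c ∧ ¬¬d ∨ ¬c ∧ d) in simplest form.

c ∨ (¬b ∨ ¬b) ∧ (c ∧ ¬¬d ∨ ¬c ∧ d)
= c ∨ (¬b ∨ ¬b) ∧ (c ∧ d ∨ ¬c ∧ d)   — double negation
= c ∨ (¬b ∨ ¬b) ∧ d   — distribution
= c ∨ ¬b ∧ d   — idempotence

c ∨ ¬b ∧ d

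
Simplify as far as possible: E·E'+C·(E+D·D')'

E·E'+C·(E+D·D')'
= C·(E+D·D')'   [complement / identity]
= C·E'   [complement / identity]

C·E'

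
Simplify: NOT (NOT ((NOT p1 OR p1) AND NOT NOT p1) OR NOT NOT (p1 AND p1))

NOT (NOT ((NOT p1 OR p1) AND NOT NOT p1) OR NOT NOT (p1 AND p1))
= NOT (NOT ((NOT p1 OR p1) AND NOT NOT p1) OR NOT NOT p1)   [idempotence]
= (NOT p1 OR p1) AND NOT NOT p1 AND NOT p1   [De Morgan]
= (NOT p1 OR p1) AND p1 AND NOT p1   [double negation]
= p1 AND NOT p1   [complement / identity]
= FALSE   [complement]

FALSE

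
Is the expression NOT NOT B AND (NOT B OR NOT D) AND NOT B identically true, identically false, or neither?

identically false

NOT NOT B AND (NOT B OR NOT D) AND NOT B
= NOT NOT B AND NOT B   — absorption
= B AND NOT B   — double negation
= FALSE   — complement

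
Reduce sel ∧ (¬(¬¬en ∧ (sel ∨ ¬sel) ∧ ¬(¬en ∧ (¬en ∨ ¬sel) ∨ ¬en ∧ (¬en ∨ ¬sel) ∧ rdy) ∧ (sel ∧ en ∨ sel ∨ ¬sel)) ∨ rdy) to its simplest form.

sel ∧ (¬(¬¬en ∧ (sel ∨ ¬sel) ∧ ¬(¬en ∧ (¬en ∨ ¬sel) ∨ ¬en ∧ (¬en ∨ ¬sel) ∧ rdy) ∧ (sel ∧ en ∨ sel ∨ ¬sel)) ∨ rdy)
= sel ∧ (¬(¬¬en ∧ (sel ∨ ¬sel) ∧ ¬(¬en ∧ (¬en ∨ ¬sel) ∨ ¬en ∧ (¬en ∨ ¬sel) ∧ rdy) ∧ (sel ∨ ¬sel)) ∨ rdy)   — absorption
= sel ∧ (¬(¬¬en ∧ (sel ∨ ¬sel) ∧ ¬(¬en ∧ (¬en ∨ ¬sel)) ∧ (sel ∨ ¬sel)) ∨ rdy)   — absorption
= sel ∧ (¬(¬¬en ∧ (sel ∨ ¬sel) ∧ ¬¬en ∧ (sel ∨ ¬sel)) ∨ rdy)   — absorption
= sel ∧ (¬(¬¬en ∧ (sel ∨ ¬sel)) ∨ rdy)   — idempotence
= sel ∧ (¬¬¬en ∨ rdy)   — complement / identity
= sel ∧ (¬en ∨ rdy)   — double negation

sel ∧ (¬en ∨ rdy)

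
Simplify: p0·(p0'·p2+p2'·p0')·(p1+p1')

p0·(p0'·p2+p2'·p0')·(p1+p1')
= p0·p0'·(p1+p1')   — distribution
= p0·p0'   — complement / identity
= 0   — complement

0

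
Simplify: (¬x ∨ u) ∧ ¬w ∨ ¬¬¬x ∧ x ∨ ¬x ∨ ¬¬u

(¬x ∨ u) ∧ ¬w ∨ ¬¬¬x ∧ x ∨ ¬x ∨ ¬¬u
= (¬x ∨ u) ∧ ¬w ∨ ¬¬¬x ∧ x ∨ ¬x ∨ u   — double negation
= (¬x ∨ u) ∧ ¬w ∨ ¬x ∧ x ∨ ¬x ∨ u   — double negation
= (¬x ∨ u) ∧ ¬w ∨ ¬x ∨ u   — complement / identity
= ¬x ∨ u   — absorption

¬x ∨ u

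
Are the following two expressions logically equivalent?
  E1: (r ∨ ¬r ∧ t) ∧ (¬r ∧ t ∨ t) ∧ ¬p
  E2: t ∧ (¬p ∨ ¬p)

E1: (r ∨ ¬r ∧ t) ∧ (¬r ∧ t ∨ t) ∧ ¬p
    = (r ∧ t ∨ ¬r ∧ t) ∧ ¬p   (distribution)
    = t ∧ ¬p   (distribution)
E2: t ∧ (¬p ∨ ¬p)
    = t ∧ ¬p   (idempotence)
Both reduce to t ∧ ¬p, so they are equivalent.

Yes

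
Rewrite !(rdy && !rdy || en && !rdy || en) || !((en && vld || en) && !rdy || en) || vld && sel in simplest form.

!en || vld && sel

!(rdy && !rdy || en && !rdy || en) || !((en && vld || en) && !rdy || en) || vld && sel
= !(en && !rdy || en) || !((en && vld || en) && !rdy || en) || vld && sel
= !(en && !rdy || en) || !(en && !rdy || en) || vld && sel
= !(en && !rdy || en) || vld && sel
= !en || vld && sel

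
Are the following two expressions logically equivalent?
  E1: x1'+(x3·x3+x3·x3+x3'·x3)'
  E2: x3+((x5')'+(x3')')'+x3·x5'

E1: x1'+(x3·x3+x3·x3+x3'·x3)'
    = x1'+(x3·x3+x3'·x3)'
    = x1'+x3'
E2: x3+((x5')'+(x3')')'+x3·x5'
    = x3+x5'·x3'+x3·x5'
    = x3+x5'
These differ: at x1=1, x3=0, x5=1, E1 = 1 but E2 = 0.

No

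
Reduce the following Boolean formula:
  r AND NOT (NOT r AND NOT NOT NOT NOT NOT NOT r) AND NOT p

r AND NOT (NOT r AND NOT NOT NOT NOT NOT NOT r) AND NOT p
= r AND NOT (NOT r AND NOT NOT NOT NOT r) AND NOT p   (double negation)
= r AND (r OR NOT NOT NOT r) AND NOT p   (De Morgan)
= r AND (r OR NOT r) AND NOT p   (double negation)
= r AND NOT p   (complement / identity)

r AND NOT p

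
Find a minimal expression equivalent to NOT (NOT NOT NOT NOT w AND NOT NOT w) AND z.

NOT (NOT NOT NOT NOT w AND NOT NOT w) AND z
= NOT (NOT NOT w AND NOT NOT w) AND z   (double negation)
= (NOT w OR NOT w) AND z   (De Morgan)
= NOT w AND z   (idempotence)

NOT w AND z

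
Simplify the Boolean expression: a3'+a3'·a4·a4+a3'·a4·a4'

a3'+a3'·a4·a4+a3'·a4·a4'
= a3'+a3'·a4
= a3'

a3'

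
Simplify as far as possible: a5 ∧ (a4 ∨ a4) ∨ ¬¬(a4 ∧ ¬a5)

a4

a5 ∧ (a4 ∨ a4) ∨ ¬¬(a4 ∧ ¬a5)
= a5 ∧ (a4 ∨ a4) ∨ a4 ∧ ¬a5   [double negation]
= a5 ∧ a4 ∨ a4 ∧ ¬a5   [idempotence]
= a4   [distribution]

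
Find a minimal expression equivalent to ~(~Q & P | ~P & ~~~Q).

~(~Q & P | ~P & ~~~Q)
= ~(~Q & P | ~P & ~Q)   (double negation)
= ~~Q   (distribution)
= Q   (double negation)

Q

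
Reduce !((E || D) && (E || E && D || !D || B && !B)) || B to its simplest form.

!((E || D) && (E || E && D || !D || B && !B)) || B
= !((E || D) && (E || !D || B && !B)) || B   (absorption)
= !(E || D && (!D || B && !B)) || B   (distribution)
= !(E || D && !D) || B   (complement / identity)
= !E || B   (complement / identity)

!E || B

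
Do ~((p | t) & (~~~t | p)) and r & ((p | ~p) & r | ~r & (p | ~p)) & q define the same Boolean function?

E1: ~((p | t) & (~~~t | p))
    = ~(t & ~~~t | p)   — distribution
    = ~(t & ~t | p)   — double negation
    = ~p   — complement / identity
E2: r & ((p | ~p) & r | ~r & (p | ~p)) & q
    = r & (p | ~p) & q   — distribution
    = r & q   — complement / identity
These differ: at p=0, q=0, r=0, t=0, E1 = 1 but E2 = 0.

No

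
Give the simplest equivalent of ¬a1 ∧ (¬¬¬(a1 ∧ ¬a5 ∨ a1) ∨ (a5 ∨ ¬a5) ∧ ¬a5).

¬a1 ∧ (¬¬¬(a1 ∧ ¬a5 ∨ a1) ∨ (a5 ∨ ¬a5) ∧ ¬a5)
= ¬a1 ∧ (¬¬¬(a1 ∧ ¬a5 ∨ a1) ∨ ¬a5)   — complement / identity
= ¬a1 ∧ (¬(a1 ∧ ¬a5 ∨ a1) ∨ ¬a5)   — double negation
= ¬a1 ∧ (¬a1 ∨ ¬a5)   — absorption
= ¬a1   — absorption

¬a1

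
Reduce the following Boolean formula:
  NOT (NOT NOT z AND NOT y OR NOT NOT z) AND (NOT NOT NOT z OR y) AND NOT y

NOT (NOT NOT z AND NOT y OR NOT NOT z) AND (NOT NOT NOT z OR y) AND NOT y
= NOT NOT NOT z AND (NOT NOT NOT z OR y) AND NOT y   (absorption)
= NOT NOT NOT z AND NOT y   (absorption)
= NOT z AND NOT y   (double negation)

NOT z AND NOT y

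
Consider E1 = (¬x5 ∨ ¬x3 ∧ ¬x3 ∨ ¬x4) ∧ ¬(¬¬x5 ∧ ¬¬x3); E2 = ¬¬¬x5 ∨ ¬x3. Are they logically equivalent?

Yes

E1: (¬x5 ∨ ¬x3 ∧ ¬x3 ∨ ¬x4) ∧ ¬(¬¬x5 ∧ ¬¬x3)
    = (¬x5 ∨ ¬x3 ∨ ¬x4) ∧ ¬(¬¬x5 ∧ ¬¬x3)   — idempotence
    = (¬x5 ∨ ¬x3 ∨ ¬x4) ∧ (¬x5 ∨ ¬x3)   — De Morgan
    = ¬x5 ∨ ¬x3   — absorption
E2: ¬¬¬x5 ∨ ¬x3
    = ¬x5 ∨ ¬x3   — double negation
Both reduce to ¬x5 ∨ ¬x3, so they are equivalent.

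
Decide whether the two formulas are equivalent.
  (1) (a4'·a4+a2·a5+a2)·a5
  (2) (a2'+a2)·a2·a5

E1: (a4'·a4+a2·a5+a2)·a5
    = (a4'·a4+a2)·a5   [absorption]
    = a2·a5   [complement / identity]
E2: (a2'+a2)·a2·a5
    = a2·a5   [complement / identity]
Both reduce to a2·a5, so they are equivalent.

Yes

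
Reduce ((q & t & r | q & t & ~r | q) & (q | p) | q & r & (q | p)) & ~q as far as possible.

0

((q & t & r | q & t & ~r | q) & (q | p) | q & r & (q | p)) & ~q
= ((q & t | q) & (q | p) | q & r & (q | p)) & ~q   [distribution]
= (q & t | q | q & r) & (q | p) & ~q   [distribution]
= (q | q & r) & (q | p) & ~q   [absorption]
= q & (q | p) & ~q   [absorption]
= q & ~q   [absorption]
= 0   [complement]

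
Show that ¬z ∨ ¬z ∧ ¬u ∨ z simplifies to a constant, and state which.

¬z ∨ ¬z ∧ ¬u ∨ z
= ¬z ∨ z   [absorption]
= True   [complement]

True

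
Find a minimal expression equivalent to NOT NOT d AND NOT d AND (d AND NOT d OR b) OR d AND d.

NOT NOT d AND NOT d AND (d AND NOT d OR b) OR d AND d
= d AND NOT d AND (d AND NOT d OR b) OR d AND d   (double negation)
= d AND NOT d OR d AND d   (absorption)
= d   (distribution)

d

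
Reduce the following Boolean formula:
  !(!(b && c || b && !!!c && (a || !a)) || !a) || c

!(!(b && c || b && !!!c && (a || !a)) || !a) || c
= (b && c || b && !!!c && (a || !a)) && a || c   [De Morgan]
= (b && c || b && !!!c) && a || c   [complement / identity]
= (b && c || b && !c) && a || c   [double negation]
= b && a || c   [distribution]

b && a || c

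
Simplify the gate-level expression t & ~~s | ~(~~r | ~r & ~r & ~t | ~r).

t & ~~s | ~(~~r | ~r & ~r & ~t | ~r)
= t & ~~s | ~(~~r | ~r & ~t | ~r)   [idempotence]
= t & ~~s | ~(~~r | ~r)   [absorption]
= t & s | ~(~~r | ~r)   [double negation]
= t & s | ~r & r   [De Morgan]
= t & s   [complement / identity]

t & s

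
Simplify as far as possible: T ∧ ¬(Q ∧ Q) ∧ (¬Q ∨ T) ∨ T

T ∧ ¬(Q ∧ Q) ∧ (¬Q ∨ T) ∨ T
= T ∧ ¬Q ∧ (¬Q ∨ T) ∨ T   — idempotence
= T ∧ ¬Q ∨ T   — absorption
= T   — absorption

T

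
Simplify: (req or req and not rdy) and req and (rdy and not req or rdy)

req and rdy

(req or req and not rdy) and req and (rdy and not req or rdy)
= (req or req and not rdy) and req and rdy   — absorption
= req and req and rdy   — absorption
= req and rdy   — idempotence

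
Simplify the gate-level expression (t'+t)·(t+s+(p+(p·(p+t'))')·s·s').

(t'+t)·(t+s+(p+(p·(p+t'))')·s·s')
= (t'+t)·(t+s+(p+p')·s·s')   (absorption)
= (t'+t)·(t+s+s·s')   (complement / identity)
= t+s+s·s'   (complement / identity)
= t+s   (complement / identity)

t+s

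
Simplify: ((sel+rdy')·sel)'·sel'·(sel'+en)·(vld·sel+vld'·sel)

0

((sel+rdy')·sel)'·sel'·(sel'+en)·(vld·sel+vld'·sel)
= ((sel+rdy')·sel)'·sel'·(vld·sel+vld'·sel)   — absorption
= sel'·sel'·(vld·sel+vld'·sel)   — absorption
= sel'·sel'·sel   — distribution
= sel'·sel   — idempotence
= 0   — complement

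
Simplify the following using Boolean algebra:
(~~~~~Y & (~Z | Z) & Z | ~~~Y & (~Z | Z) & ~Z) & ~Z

~Y & ~Z

(~~~~~Y & (~Z | Z) & Z | ~~~Y & (~Z | Z) & ~Z) & ~Z
= (~~~Y & (~Z | Z) & Z | ~~~Y & (~Z | Z) & ~Z) & ~Z
= ~~~Y & (~Z | Z) & ~Z
= ~~~Y & ~Z
= ~Y & ~Z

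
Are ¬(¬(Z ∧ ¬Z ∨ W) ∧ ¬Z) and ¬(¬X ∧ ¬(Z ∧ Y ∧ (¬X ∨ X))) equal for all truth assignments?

E1: ¬(¬(Z ∧ ¬Z ∨ W) ∧ ¬Z)
    = ¬(¬W ∧ ¬Z)   (complement / identity)
    = W ∨ Z   (De Morgan)
E2: ¬(¬X ∧ ¬(Z ∧ Y ∧ (¬X ∨ X)))
    = X ∨ Z ∧ Y ∧ (¬X ∨ X)   (De Morgan)
    = X ∨ Z ∧ Y   (complement / identity)
These differ: at W=0, X=1, Y=0, Z=0, E1 = 0 but E2 = 1.

No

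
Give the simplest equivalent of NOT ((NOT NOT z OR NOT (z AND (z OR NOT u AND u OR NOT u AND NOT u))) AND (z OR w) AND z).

NOT ((NOT NOT z OR NOT (z AND (z OR NOT u AND u OR NOT u AND NOT u))) AND (z OR w) AND z)
= NOT ((NOT NOT z OR NOT (z AND (z OR NOT u))) AND (z OR w) AND z)   [distribution]
= NOT ((NOT NOT z OR NOT (z AND (z OR NOT u))) AND z)   [absorption]
= NOT ((z OR NOT (z AND (z OR NOT u))) AND z)   [double negation]
= NOT ((z OR NOT z) AND z)   [absorption]
= NOT z   [complement / identity]

NOT z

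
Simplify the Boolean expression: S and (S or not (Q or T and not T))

S

S and (S or not (Q or T and not T))
= S and (S or not Q)   (complement / identity)
= S   (absorption)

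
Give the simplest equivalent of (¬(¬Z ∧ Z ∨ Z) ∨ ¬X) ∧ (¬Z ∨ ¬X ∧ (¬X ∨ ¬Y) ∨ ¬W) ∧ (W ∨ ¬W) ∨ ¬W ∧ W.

¬Z ∨ ¬X

(¬(¬Z ∧ Z ∨ Z) ∨ ¬X) ∧ (¬Z ∨ ¬X ∧ (¬X ∨ ¬Y) ∨ ¬W) ∧ (W ∨ ¬W) ∨ ¬W ∧ W
= (¬Z ∨ ¬X) ∧ (¬Z ∨ ¬X ∧ (¬X ∨ ¬Y) ∨ ¬W) ∧ (W ∨ ¬W) ∨ ¬W ∧ W   (complement / identity)
= (¬Z ∨ ¬X) ∧ (¬Z ∨ ¬X ∧ (¬X ∨ ¬Y) ∨ ¬W) ∨ ¬W ∧ W   (complement / identity)
= (¬Z ∨ ¬X) ∧ (¬Z ∨ ¬X ∨ ¬W) ∨ ¬W ∧ W   (absorption)
= ¬Z ∨ ¬X ∨ ¬W ∧ W   (absorption)
= ¬Z ∨ ¬X   (complement / identity)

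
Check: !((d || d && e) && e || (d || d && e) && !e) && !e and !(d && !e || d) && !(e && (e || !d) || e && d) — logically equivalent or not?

E1: !((d || d && e) && e || (d || d && e) && !e) && !e
    = !(d || d && e) && !e   — distribution
    = !d && !e   — absorption
E2: !(d && !e || d) && !(e && (e || !d) || e && d)
    = !(d && !e || d) && !(e || e && d)   — absorption
    = !d && !(e || e && d)   — absorption
    = !d && !e   — absorption
Both reduce to !d && !e, so they are equivalent.

Yes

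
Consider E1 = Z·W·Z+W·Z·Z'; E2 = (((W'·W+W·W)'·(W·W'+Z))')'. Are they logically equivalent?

E1: Z·W·Z+W·Z·Z'
    = W·Z   [distribution]
E2: (((W'·W+W·W)'·(W·W'+Z))')'
    = (W'·W+W·W)'·(W·W'+Z)   [double negation]
    = W'·(W·W'+Z)   [distribution]
    = W'·Z   [complement / identity]
These differ: at W=0, Z=1, E1 = 0 but E2 = 1.

No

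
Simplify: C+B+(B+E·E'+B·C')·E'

C+B+(B+E·E'+B·C')·E'
= C+B+(B+B·C')·E'   (complement / identity)
= C+B+B·E'   (absorption)
= C+B   (absorption)

C+B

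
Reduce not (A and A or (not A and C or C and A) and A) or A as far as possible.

not (A and A or (not A and C or C and A) and A) or A
= not (A and A or C and A) or A   (distribution)
= not (A and (A or C)) or A   (distribution)
= not A or A   (absorption)
= True   (complement)

True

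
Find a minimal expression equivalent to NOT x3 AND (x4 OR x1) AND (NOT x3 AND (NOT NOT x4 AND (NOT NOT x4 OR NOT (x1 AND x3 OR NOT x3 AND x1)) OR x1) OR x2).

NOT x3 AND (x4 OR x1) AND (NOT x3 AND (NOT NOT x4 AND (NOT NOT x4 OR NOT (x1 AND x3 OR NOT x3 AND x1)) OR x1) OR x2)
= NOT x3 AND (x4 OR x1) AND (NOT x3 AND (NOT NOT x4 AND (NOT NOT x4 OR NOT x1) OR x1) OR x2)   [distribution]
= NOT x3 AND (x4 OR x1) AND (NOT x3 AND (NOT NOT x4 OR x1) OR x2)   [absorption]
= NOT x3 AND (x4 OR x1) AND (NOT x3 AND (x4 OR x1) OR x2)   [double negation]
= NOT x3 AND (x4 OR x1)   [absorption]

NOT x3 AND (x4 OR x1)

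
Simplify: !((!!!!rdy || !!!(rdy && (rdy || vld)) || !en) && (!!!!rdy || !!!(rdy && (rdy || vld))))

!((!!!!rdy || !!!(rdy && (rdy || vld)) || !en) && (!!!!rdy || !!!(rdy && (rdy || vld))))
= !(!!!!rdy || !!!(rdy && (rdy || vld)))   — absorption
= !(!!rdy || !!!(rdy && (rdy || vld)))   — double negation
= !rdy && !!(rdy && (rdy || vld))   — De Morgan
= !rdy && !!rdy   — absorption
= !rdy && rdy   — double negation
= false   — complement

false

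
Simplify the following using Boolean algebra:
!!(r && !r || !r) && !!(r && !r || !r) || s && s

!!(r && !r || !r) && !!(r && !r || !r) || s && s
= !!(r && !r || !r) || s && s   [idempotence]
= r && !r || !r || s && s   [double negation]
= r && !r || !r || s   [idempotence]
= !r || s   [complement / identity]

!r || s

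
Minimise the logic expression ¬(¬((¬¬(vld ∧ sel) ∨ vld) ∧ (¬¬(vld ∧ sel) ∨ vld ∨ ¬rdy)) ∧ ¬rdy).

vld ∨ rdy

¬(¬((¬¬(vld ∧ sel) ∨ vld) ∧ (¬¬(vld ∧ sel) ∨ vld ∨ ¬rdy)) ∧ ¬rdy)
= ¬(¬(¬¬(vld ∧ sel) ∨ vld) ∧ ¬rdy)   (absorption)
= ¬(¬(vld ∧ sel ∨ vld) ∧ ¬rdy)   (double negation)
= ¬(¬vld ∧ ¬rdy)   (absorption)
= vld ∨ rdy   (De Morgan)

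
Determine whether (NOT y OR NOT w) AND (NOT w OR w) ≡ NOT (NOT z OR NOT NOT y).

No

E1: (NOT y OR NOT w) AND (NOT w OR w)
    = NOT y OR NOT w
E2: NOT (NOT z OR NOT NOT y)
    = z AND NOT y
These differ: at w=0, y=0, z=0, E1 = 1 but E2 = 0.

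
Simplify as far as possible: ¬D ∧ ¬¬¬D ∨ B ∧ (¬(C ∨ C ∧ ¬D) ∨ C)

¬D ∨ B

¬D ∧ ¬¬¬D ∨ B ∧ (¬(C ∨ C ∧ ¬D) ∨ C)
= ¬D ∧ ¬¬¬D ∨ B ∧ (¬C ∨ C)   (absorption)
= ¬D ∧ ¬¬¬D ∨ B   (complement / identity)
= ¬D ∧ ¬D ∨ B   (double negation)
= ¬D ∨ B   (idempotence)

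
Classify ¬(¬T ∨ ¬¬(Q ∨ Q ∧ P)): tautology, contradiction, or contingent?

¬(¬T ∨ ¬¬(Q ∨ Q ∧ P))
= ¬(¬T ∨ ¬¬Q)   [absorption]
= T ∧ ¬Q   [De Morgan]
This depends on Q, T, so it is not a constant.

contingent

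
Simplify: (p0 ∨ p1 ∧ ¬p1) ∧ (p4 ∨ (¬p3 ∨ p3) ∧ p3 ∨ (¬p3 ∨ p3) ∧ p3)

p0 ∧ (p4 ∨ p3)

(p0 ∨ p1 ∧ ¬p1) ∧ (p4 ∨ (¬p3 ∨ p3) ∧ p3 ∨ (¬p3 ∨ p3) ∧ p3)
= p0 ∧ (p4 ∨ (¬p3 ∨ p3) ∧ p3 ∨ (¬p3 ∨ p3) ∧ p3)   [complement / identity]
= p0 ∧ (p4 ∨ (¬p3 ∨ p3) ∧ p3)   [idempotence]
= p0 ∧ (p4 ∨ p3)   [complement / identity]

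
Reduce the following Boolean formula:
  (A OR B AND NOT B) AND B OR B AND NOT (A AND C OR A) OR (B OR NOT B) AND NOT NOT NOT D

(A OR B AND NOT B) AND B OR B AND NOT (A AND C OR A) OR (B OR NOT B) AND NOT NOT NOT D
= A AND B OR B AND NOT (A AND C OR A) OR (B OR NOT B) AND NOT NOT NOT D   — complement / identity
= A AND B OR B AND NOT A OR (B OR NOT B) AND NOT NOT NOT D   — absorption
= B OR (B OR NOT B) AND NOT NOT NOT D   — distribution
= B OR (B OR NOT B) AND NOT D   — double negation
= B OR NOT D   — complement / identity

B OR NOT D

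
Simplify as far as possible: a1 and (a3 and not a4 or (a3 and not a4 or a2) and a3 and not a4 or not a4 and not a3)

a1 and not a4

a1 and (a3 and not a4 or (a3 and not a4 or a2) and a3 and not a4 or not a4 and not a3)
= a1 and (a3 and not a4 or a3 and not a4 or not a4 and not a3)   (absorption)
= a1 and (a3 and not a4 or not a4 and not a3)   (idempotence)
= a1 and not a4   (distribution)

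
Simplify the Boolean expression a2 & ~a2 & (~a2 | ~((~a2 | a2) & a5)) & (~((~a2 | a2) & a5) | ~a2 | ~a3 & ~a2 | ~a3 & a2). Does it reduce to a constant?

a2 & ~a2 & (~a2 | ~((~a2 | a2) & a5)) & (~((~a2 | a2) & a5) | ~a2 | ~a3 & ~a2 | ~a3 & a2)
= a2 & ~a2 & (~a2 & (~a2 | ~a3 & ~a2 | ~a3 & a2) | ~((~a2 | a2) & a5))
= a2 & ~a2 & (~a2 & (~a2 | ~a3) | ~((~a2 | a2) & a5))
= a2 & ~a2 & (~a2 | ~((~a2 | a2) & a5))
= a2 & ~a2 & (~a2 | ~a5)
= a2 & ~a2
= 0

0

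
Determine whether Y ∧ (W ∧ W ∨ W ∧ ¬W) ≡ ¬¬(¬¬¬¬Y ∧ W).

E1: Y ∧ (W ∧ W ∨ W ∧ ¬W)
    = Y ∧ W
E2: ¬¬(¬¬¬¬Y ∧ W)
    = ¬¬¬¬Y ∧ W
    = ¬¬Y ∧ W
    = Y ∧ W
Both reduce to Y ∧ W, so they are equivalent.

Yes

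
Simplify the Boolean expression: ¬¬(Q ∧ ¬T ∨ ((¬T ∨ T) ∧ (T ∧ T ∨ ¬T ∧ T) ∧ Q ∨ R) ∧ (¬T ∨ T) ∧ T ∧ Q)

¬¬(Q ∧ ¬T ∨ ((¬T ∨ T) ∧ (T ∧ T ∨ ¬T ∧ T) ∧ Q ∨ R) ∧ (¬T ∨ T) ∧ T ∧ Q)
= ¬¬(Q ∧ ¬T ∨ ((¬T ∨ T) ∧ T ∧ Q ∨ R) ∧ (¬T ∨ T) ∧ T ∧ Q)   [distribution]
= ¬¬(Q ∧ ¬T ∨ (¬T ∨ T) ∧ T ∧ Q)   [absorption]
= ¬¬(Q ∧ ¬T ∨ T ∧ Q)   [complement / identity]
= Q ∧ ¬T ∨ T ∧ Q   [double negation]
= Q   [distribution]

Q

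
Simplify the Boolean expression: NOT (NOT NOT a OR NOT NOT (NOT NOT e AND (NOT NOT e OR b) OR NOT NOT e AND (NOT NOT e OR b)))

NOT (NOT NOT a OR NOT NOT (NOT NOT e AND (NOT NOT e OR b) OR NOT NOT e AND (NOT NOT e OR b)))
= NOT (NOT NOT a OR NOT NOT (NOT NOT e AND (NOT NOT e OR b)))
= NOT a AND NOT (NOT NOT e AND (NOT NOT e OR b))
= NOT a AND NOT NOT NOT e
= NOT a AND NOT e

NOT a AND NOT e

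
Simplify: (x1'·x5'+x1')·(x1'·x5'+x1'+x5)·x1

0

(x1'·x5'+x1')·(x1'·x5'+x1'+x5)·x1
= (x1'·x5'+x1')·x1   [absorption]
= x1'·x1   [absorption]
= 0   [complement]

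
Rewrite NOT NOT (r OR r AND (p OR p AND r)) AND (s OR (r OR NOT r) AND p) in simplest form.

r AND (s OR p)

NOT NOT (r OR r AND (p OR p AND r)) AND (s OR (r OR NOT r) AND p)
= NOT NOT (r OR r AND p) AND (s OR (r OR NOT r) AND p)   [absorption]
= NOT NOT (r OR r AND p) AND (s OR p)   [complement / identity]
= NOT NOT r AND (s OR p)   [absorption]
= r AND (s OR p)   [double negation]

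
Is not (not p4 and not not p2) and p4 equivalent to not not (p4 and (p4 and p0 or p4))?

E1: not (not p4 and not not p2) and p4
    = (p4 or not p2) and p4   — De Morgan
    = p4   — absorption
E2: not not (p4 and (p4 and p0 or p4))
    = p4 and (p4 and p0 or p4)   — double negation
    = p4 and p4   — absorption
    = p4   — idempotence
Both reduce to p4, so they are equivalent.

Yes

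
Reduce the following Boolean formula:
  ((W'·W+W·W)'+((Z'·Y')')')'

W·(Z+Y)

((W'·W+W·W)'+((Z'·Y')')')'
= (W'·W+W·W)·(Z'·Y')'
= (W'·W+W·W)·(Z+Y)
= W·(Z+Y)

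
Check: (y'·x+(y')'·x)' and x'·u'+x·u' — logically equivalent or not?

No

E1: (y'·x+(y')'·x)'
    = (y'·x+y·x)'   [double negation]
    = x'   [distribution]
E2: x'·u'+x·u'
    = u'   [distribution]
These differ: at u=0, x=1, y=0, E1 = 0 but E2 = 1.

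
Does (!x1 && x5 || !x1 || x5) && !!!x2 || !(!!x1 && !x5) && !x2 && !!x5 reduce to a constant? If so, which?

no

(!x1 && x5 || !x1 || x5) && !!!x2 || !(!!x1 && !x5) && !x2 && !!x5
= (!x1 && x5 || !x1 || x5) && !x2 || !(!!x1 && !x5) && !x2 && !!x5   [double negation]
= (!x1 && x5 || !x1 || x5) && !x2 || !(!!x1 && !x5) && !x2 && x5   [double negation]
= (!x1 || x5) && !x2 || !(!!x1 && !x5) && !x2 && x5   [absorption]
= (!x1 || x5) && !x2 || (!x1 || x5) && !x2 && x5   [De Morgan]
= (!x1 || x5) && !x2   [absorption]
This depends on x1, x2, x5, so it is not a constant.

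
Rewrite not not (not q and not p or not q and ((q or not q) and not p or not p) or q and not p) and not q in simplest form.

not p and not q

not not (not q and not p or not q and ((q or not q) and not p or not p) or q and not p) and not q
= not not (not q and not p or not q and (not p or not p) or q and not p) and not q
= not not (not q and not p or not q and not p or q and not p) and not q
= (not q and not p or not q and not p or q and not p) and not q
= (not q and not p or q and not p) and not q
= not p and not q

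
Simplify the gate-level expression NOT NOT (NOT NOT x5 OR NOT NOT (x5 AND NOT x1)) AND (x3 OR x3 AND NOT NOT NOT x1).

x5 AND x3

NOT NOT (NOT NOT x5 OR NOT NOT (x5 AND NOT x1)) AND (x3 OR x3 AND NOT NOT NOT x1)
= NOT (NOT x5 AND NOT (x5 AND NOT x1)) AND (x3 OR x3 AND NOT NOT NOT x1)   (De Morgan)
= (x5 OR x5 AND NOT x1) AND (x3 OR x3 AND NOT NOT NOT x1)   (De Morgan)
= (x5 OR x5 AND NOT x1) AND (x3 OR x3 AND NOT x1)   (double negation)
= (x5 OR x5 AND NOT x1) AND x3   (absorption)
= x5 AND x3   (absorption)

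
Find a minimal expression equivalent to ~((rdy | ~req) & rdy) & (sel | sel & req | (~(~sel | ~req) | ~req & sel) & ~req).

~((rdy | ~req) & rdy) & (sel | sel & req | (~(~sel | ~req) | ~req & sel) & ~req)
= ~((rdy | ~req) & rdy) & (sel | sel & req | (sel & req | ~req & sel) & ~req)   (De Morgan)
= ~((rdy | ~req) & rdy) & (sel | sel & req | sel & ~req)   (distribution)
= ~((rdy | ~req) & rdy) & (sel | sel & ~req)   (absorption)
= ~rdy & (sel | sel & ~req)   (absorption)
= ~rdy & sel   (absorption)

~rdy & sel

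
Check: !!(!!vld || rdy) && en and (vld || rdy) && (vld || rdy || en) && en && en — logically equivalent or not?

Yes

E1: !!(!!vld || rdy) && en
    = (!!vld || rdy) && en
    = (vld || rdy) && en
E2: (vld || rdy) && (vld || rdy || en) && en && en
    = (vld || rdy) && en && en
    = (vld || rdy) && en
Both reduce to (vld || rdy) && en, so they are equivalent.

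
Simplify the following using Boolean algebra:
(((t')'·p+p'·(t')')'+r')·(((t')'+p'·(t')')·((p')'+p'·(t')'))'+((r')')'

(((t')'·p+p'·(t')')'+r')·(((t')'+p'·(t')')·((p')'+p'·(t')'))'+((r')')'
= (((t')'·p+p'·(t')')'+r')·(((t')'+p'·(t')')·((p')'+p'·(t')'))'+r'
= (((t')'·p+p'·(t')')'+r')·((t')'·(p')'+p'·(t')')'+r'
= (((t')'·p+p'·(t')')'+r')·((t')'·p+p'·(t')')'+r'
= ((t')'·p+p'·(t')')'+r'
= ((t')')'+r'
= t'+r'

t'+r'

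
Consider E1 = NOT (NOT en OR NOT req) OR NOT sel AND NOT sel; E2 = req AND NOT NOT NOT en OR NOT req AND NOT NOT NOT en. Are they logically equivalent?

E1: NOT (NOT en OR NOT req) OR NOT sel AND NOT sel
    = NOT (NOT en OR NOT req) OR NOT sel   (idempotence)
    = en AND req OR NOT sel   (De Morgan)
E2: req AND NOT NOT NOT en OR NOT req AND NOT NOT NOT en
    = NOT NOT NOT en   (distribution)
    = NOT en   (double negation)
These differ: at en=1, req=0, sel=0, E1 = 1 but E2 = 0.

No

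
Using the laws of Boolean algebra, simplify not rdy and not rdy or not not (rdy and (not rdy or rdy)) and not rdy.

not rdy and not rdy or not not (rdy and (not rdy or rdy)) and not rdy
= not rdy and not rdy or not not rdy and not rdy   — complement / identity
= not rdy and not rdy or rdy and not rdy   — double negation
= not rdy   — distribution

not rdy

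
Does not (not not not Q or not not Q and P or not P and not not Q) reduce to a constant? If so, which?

yes, False

not (not not not Q or not not Q and P or not P and not not Q)
= not (not not not Q or not not Q)
= not not Q and not Q
= Q and not Q
= False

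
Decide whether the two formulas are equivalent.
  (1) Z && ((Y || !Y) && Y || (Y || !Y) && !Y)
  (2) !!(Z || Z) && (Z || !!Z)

E1: Z && ((Y || !Y) && Y || (Y || !Y) && !Y)
    = Z && (Y || !Y)   (distribution)
    = Z   (complement / identity)
E2: !!(Z || Z) && (Z || !!Z)
    = !!(Z || Z) && (Z || Z)   (double negation)
    = (Z || Z) && (Z || Z)   (double negation)
    = Z || Z   (idempotence)
    = Z   (idempotence)
Both reduce to Z, so they are equivalent.

Yes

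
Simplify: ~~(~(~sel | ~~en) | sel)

~~(~(~sel | ~~en) | sel)
= ~~(sel & ~en | sel)   (De Morgan)
= ~~sel   (absorption)
= sel   (double negation)

sel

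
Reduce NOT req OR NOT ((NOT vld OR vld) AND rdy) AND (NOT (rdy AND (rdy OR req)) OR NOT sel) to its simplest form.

NOT req OR NOT rdy

NOT req OR NOT ((NOT vld OR vld) AND rdy) AND (NOT (rdy AND (rdy OR req)) OR NOT sel)
= NOT req OR NOT rdy AND (NOT (rdy AND (rdy OR req)) OR NOT sel)   (complement / identity)
= NOT req OR NOT rdy AND (NOT rdy OR NOT sel)   (absorption)
= NOT req OR NOT rdy   (absorption)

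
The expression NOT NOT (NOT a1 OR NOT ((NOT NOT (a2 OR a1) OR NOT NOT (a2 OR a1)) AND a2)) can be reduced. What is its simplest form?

NOT NOT (NOT a1 OR NOT ((NOT NOT (a2 OR a1) OR NOT NOT (a2 OR a1)) AND a2))
= NOT NOT (NOT a1 OR NOT (NOT NOT (a2 OR a1) AND a2))   — idempotence
= NOT NOT (NOT a1 OR NOT ((a2 OR a1) AND a2))   — double negation
= NOT NOT (NOT a1 OR NOT a2)   — absorption
= NOT a1 OR NOT a2   — double negation

NOT a1 OR NOT a2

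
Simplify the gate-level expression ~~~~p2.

~~~~p2
= ~~p2   [double negation]
= p2   [double negation]

p2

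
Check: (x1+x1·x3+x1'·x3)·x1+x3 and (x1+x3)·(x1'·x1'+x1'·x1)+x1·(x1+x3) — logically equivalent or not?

E1: (x1+x1·x3+x1'·x3)·x1+x3
    = (x1+x3)·x1+x3   [distribution]
    = x1+x3   [absorption]
E2: (x1+x3)·(x1'·x1'+x1'·x1)+x1·(x1+x3)
    = (x1+x3)·x1'+x1·(x1+x3)   [distribution]
    = x1+x3   [distribution]
Both reduce to x1+x3, so they are equivalent.

Yes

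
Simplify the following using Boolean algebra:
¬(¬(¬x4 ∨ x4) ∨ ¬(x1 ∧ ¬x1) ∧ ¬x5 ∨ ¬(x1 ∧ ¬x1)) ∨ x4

x4

¬(¬(¬x4 ∨ x4) ∨ ¬(x1 ∧ ¬x1) ∧ ¬x5 ∨ ¬(x1 ∧ ¬x1)) ∨ x4
= ¬(¬(¬x4 ∨ x4) ∨ ¬(x1 ∧ ¬x1)) ∨ x4
= (¬x4 ∨ x4) ∧ x1 ∧ ¬x1 ∨ x4
= x1 ∧ ¬x1 ∨ x4
= x4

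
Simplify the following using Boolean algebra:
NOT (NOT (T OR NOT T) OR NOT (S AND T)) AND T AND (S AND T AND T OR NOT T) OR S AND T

NOT (NOT (T OR NOT T) OR NOT (S AND T)) AND T AND (S AND T AND T OR NOT T) OR S AND T
= (T OR NOT T) AND S AND T AND T AND (S AND T AND T OR NOT T) OR S AND T   [De Morgan]
= S AND T AND T AND (S AND T AND T OR NOT T) OR S AND T   [complement / identity]
= S AND T AND T OR S AND T   [absorption]
= S AND T   [absorption]

S AND T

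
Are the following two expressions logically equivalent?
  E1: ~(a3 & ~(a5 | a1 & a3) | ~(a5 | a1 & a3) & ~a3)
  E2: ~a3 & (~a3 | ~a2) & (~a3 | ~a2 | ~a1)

E1: ~(a3 & ~(a5 | a1 & a3) | ~(a5 | a1 & a3) & ~a3)
    = ~~(a5 | a1 & a3)   [distribution]
    = a5 | a1 & a3   [double negation]
E2: ~a3 & (~a3 | ~a2) & (~a3 | ~a2 | ~a1)
    = ~a3 & (~a3 | ~a2)   [absorption]
    = ~a3   [absorption]
These differ: at a1=1, a2=1, a3=1, a5=0, E1 = 1 but E2 = 0.

No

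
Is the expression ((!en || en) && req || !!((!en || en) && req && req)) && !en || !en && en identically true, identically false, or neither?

neither

((!en || en) && req || !!((!en || en) && req && req)) && !en || !en && en
= ((!en || en) && req || (!en || en) && req && req) && !en || !en && en   (double negation)
= (!en || en) && req && !en || !en && en   (absorption)
= req && !en || !en && en   (complement / identity)
= req && !en   (complement / identity)
This depends on en, req, so it is not a constant.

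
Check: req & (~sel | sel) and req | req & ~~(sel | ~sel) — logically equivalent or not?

Yes

E1: req & (~sel | sel)
    = req   [complement / identity]
E2: req | req & ~~(sel | ~sel)
    = req | req & (sel | ~sel)   [double negation]
    = req | req   [complement / identity]
    = req   [idempotence]
Both reduce to req, so they are equivalent.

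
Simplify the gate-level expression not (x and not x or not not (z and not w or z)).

not (x and not x or not not (z and not w or z))
= not not not (z and not w or z)   [complement / identity]
= not not not z   [absorption]
= not z   [double negation]

not z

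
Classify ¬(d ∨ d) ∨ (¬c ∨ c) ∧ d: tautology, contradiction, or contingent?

¬(d ∨ d) ∨ (¬c ∨ c) ∧ d
= ¬d ∨ (¬c ∨ c) ∧ d   — idempotence
= ¬d ∨ d   — complement / identity
= True   — complement

tautology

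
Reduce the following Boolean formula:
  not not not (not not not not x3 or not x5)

not not not (not not not not x3 or not x5)
= not not (not not not x3 and x5)   [De Morgan]
= not not (not x3 and x5)   [double negation]
= not x3 and x5   [double negation]

not x3 and x5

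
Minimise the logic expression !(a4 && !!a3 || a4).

!(a4 && !!a3 || a4)
= !(a4 && a3 || a4)   (double negation)
= !a4   (absorption)

!a4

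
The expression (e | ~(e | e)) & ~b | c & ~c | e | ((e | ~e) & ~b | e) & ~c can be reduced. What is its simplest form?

~b | e

(e | ~(e | e)) & ~b | c & ~c | e | ((e | ~e) & ~b | e) & ~c
= (e | ~e) & ~b | c & ~c | e | ((e | ~e) & ~b | e) & ~c
= (e | ~e) & ~b | e | ((e | ~e) & ~b | e) & ~c
= (e | ~e) & ~b | e
= ~b | e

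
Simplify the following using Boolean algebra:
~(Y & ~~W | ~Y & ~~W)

~(Y & ~~W | ~Y & ~~W)
= ~~~W
= ~W

~W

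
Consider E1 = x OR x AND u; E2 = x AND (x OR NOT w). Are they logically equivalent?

E1: x OR x AND u
    = x
E2: x AND (x OR NOT w)
    = x
Both reduce to x, so they are equivalent.

Yes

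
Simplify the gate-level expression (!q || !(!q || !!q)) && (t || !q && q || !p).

(!q || !(!q || !!q)) && (t || !q && q || !p)
= (!q || q && !q) && (t || !q && q || !p)   [De Morgan]
= !q && (t || !q && q || !p)   [complement / identity]
= !q && (t || !p)   [complement / identity]

!q && (t || !p)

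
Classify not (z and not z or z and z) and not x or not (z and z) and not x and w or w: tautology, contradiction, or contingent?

not (z and not z or z and z) and not x or not (z and z) and not x and w or w
= not (z and z) and not x or not (z and z) and not x and w or w
= not (z and z) and not x or w
= not z and not x or w
This depends on w, x, z, so it is not a constant.

contingent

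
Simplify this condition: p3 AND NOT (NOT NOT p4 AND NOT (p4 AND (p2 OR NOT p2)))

p3

p3 AND NOT (NOT NOT p4 AND NOT (p4 AND (p2 OR NOT p2)))
= p3 AND NOT (NOT NOT p4 AND NOT p4)
= p3 AND (NOT p4 OR p4)
= p3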